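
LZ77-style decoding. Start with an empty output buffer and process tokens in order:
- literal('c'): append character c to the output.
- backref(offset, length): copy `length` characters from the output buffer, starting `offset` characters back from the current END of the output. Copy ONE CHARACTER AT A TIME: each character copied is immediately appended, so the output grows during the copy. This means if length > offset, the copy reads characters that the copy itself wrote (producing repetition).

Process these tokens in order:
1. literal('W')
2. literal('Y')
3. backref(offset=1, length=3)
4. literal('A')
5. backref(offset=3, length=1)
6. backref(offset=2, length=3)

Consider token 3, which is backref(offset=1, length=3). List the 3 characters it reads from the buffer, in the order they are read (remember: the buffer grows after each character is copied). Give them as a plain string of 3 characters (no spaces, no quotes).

Answer: YYY

Derivation:
Token 1: literal('W'). Output: "W"
Token 2: literal('Y'). Output: "WY"
Token 3: backref(off=1, len=3). Buffer before: "WY" (len 2)
  byte 1: read out[1]='Y', append. Buffer now: "WYY"
  byte 2: read out[2]='Y', append. Buffer now: "WYYY"
  byte 3: read out[3]='Y', append. Buffer now: "WYYYY"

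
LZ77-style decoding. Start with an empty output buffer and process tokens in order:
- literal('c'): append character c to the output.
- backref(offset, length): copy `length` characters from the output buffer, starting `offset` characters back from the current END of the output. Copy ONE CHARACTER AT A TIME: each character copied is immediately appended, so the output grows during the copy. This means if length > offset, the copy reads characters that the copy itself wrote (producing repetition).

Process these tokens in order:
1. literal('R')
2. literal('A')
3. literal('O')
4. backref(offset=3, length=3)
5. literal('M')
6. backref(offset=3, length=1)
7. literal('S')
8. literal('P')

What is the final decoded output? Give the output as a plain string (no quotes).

Answer: RAORAOMASP

Derivation:
Token 1: literal('R'). Output: "R"
Token 2: literal('A'). Output: "RA"
Token 3: literal('O'). Output: "RAO"
Token 4: backref(off=3, len=3). Copied 'RAO' from pos 0. Output: "RAORAO"
Token 5: literal('M'). Output: "RAORAOM"
Token 6: backref(off=3, len=1). Copied 'A' from pos 4. Output: "RAORAOMA"
Token 7: literal('S'). Output: "RAORAOMAS"
Token 8: literal('P'). Output: "RAORAOMASP"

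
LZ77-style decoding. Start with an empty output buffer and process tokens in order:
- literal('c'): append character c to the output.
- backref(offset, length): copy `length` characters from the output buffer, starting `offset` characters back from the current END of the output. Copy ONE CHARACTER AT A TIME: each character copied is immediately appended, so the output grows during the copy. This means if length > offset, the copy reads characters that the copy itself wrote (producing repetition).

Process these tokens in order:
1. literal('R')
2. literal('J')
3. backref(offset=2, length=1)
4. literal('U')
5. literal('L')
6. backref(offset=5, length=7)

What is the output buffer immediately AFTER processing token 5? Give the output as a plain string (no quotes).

Token 1: literal('R'). Output: "R"
Token 2: literal('J'). Output: "RJ"
Token 3: backref(off=2, len=1). Copied 'R' from pos 0. Output: "RJR"
Token 4: literal('U'). Output: "RJRU"
Token 5: literal('L'). Output: "RJRUL"

Answer: RJRUL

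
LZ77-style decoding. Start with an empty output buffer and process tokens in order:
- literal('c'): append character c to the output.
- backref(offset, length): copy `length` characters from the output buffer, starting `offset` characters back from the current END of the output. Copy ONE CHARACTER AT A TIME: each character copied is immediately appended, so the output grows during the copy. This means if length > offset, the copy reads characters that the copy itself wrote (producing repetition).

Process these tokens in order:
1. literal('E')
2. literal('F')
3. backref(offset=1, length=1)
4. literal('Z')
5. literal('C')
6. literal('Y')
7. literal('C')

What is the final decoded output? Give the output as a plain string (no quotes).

Answer: EFFZCYC

Derivation:
Token 1: literal('E'). Output: "E"
Token 2: literal('F'). Output: "EF"
Token 3: backref(off=1, len=1). Copied 'F' from pos 1. Output: "EFF"
Token 4: literal('Z'). Output: "EFFZ"
Token 5: literal('C'). Output: "EFFZC"
Token 6: literal('Y'). Output: "EFFZCY"
Token 7: literal('C'). Output: "EFFZCYC"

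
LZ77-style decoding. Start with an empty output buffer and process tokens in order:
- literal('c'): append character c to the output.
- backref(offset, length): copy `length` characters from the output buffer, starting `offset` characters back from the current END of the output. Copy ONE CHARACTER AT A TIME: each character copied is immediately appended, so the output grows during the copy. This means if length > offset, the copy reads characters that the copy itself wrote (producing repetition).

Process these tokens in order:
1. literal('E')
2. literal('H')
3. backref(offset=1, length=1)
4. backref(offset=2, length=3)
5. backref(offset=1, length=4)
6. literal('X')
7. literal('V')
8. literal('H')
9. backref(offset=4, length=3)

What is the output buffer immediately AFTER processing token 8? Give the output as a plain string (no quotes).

Answer: EHHHHHHHHHXVH

Derivation:
Token 1: literal('E'). Output: "E"
Token 2: literal('H'). Output: "EH"
Token 3: backref(off=1, len=1). Copied 'H' from pos 1. Output: "EHH"
Token 4: backref(off=2, len=3) (overlapping!). Copied 'HHH' from pos 1. Output: "EHHHHH"
Token 5: backref(off=1, len=4) (overlapping!). Copied 'HHHH' from pos 5. Output: "EHHHHHHHHH"
Token 6: literal('X'). Output: "EHHHHHHHHHX"
Token 7: literal('V'). Output: "EHHHHHHHHHXV"
Token 8: literal('H'). Output: "EHHHHHHHHHXVH"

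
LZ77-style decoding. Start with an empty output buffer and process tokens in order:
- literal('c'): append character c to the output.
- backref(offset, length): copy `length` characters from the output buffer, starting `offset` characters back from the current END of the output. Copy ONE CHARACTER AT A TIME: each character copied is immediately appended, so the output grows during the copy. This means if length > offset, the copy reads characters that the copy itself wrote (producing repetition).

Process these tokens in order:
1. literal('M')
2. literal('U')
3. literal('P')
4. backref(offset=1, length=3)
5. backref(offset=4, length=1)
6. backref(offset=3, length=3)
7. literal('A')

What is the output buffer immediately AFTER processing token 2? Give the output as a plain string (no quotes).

Token 1: literal('M'). Output: "M"
Token 2: literal('U'). Output: "MU"

Answer: MU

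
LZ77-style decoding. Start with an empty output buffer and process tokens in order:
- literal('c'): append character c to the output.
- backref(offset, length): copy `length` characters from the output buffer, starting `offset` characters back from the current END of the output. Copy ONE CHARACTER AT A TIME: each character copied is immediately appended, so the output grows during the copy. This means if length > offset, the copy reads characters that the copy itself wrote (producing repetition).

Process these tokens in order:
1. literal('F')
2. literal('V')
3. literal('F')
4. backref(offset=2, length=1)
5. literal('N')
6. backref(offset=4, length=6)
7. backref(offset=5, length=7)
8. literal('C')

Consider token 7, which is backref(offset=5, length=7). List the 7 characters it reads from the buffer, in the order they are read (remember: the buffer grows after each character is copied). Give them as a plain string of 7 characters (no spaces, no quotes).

Token 1: literal('F'). Output: "F"
Token 2: literal('V'). Output: "FV"
Token 3: literal('F'). Output: "FVF"
Token 4: backref(off=2, len=1). Copied 'V' from pos 1. Output: "FVFV"
Token 5: literal('N'). Output: "FVFVN"
Token 6: backref(off=4, len=6) (overlapping!). Copied 'VFVNVF' from pos 1. Output: "FVFVNVFVNVF"
Token 7: backref(off=5, len=7). Buffer before: "FVFVNVFVNVF" (len 11)
  byte 1: read out[6]='F', append. Buffer now: "FVFVNVFVNVFF"
  byte 2: read out[7]='V', append. Buffer now: "FVFVNVFVNVFFV"
  byte 3: read out[8]='N', append. Buffer now: "FVFVNVFVNVFFVN"
  byte 4: read out[9]='V', append. Buffer now: "FVFVNVFVNVFFVNV"
  byte 5: read out[10]='F', append. Buffer now: "FVFVNVFVNVFFVNVF"
  byte 6: read out[11]='F', append. Buffer now: "FVFVNVFVNVFFVNVFF"
  byte 7: read out[12]='V', append. Buffer now: "FVFVNVFVNVFFVNVFFV"

Answer: FVNVFFV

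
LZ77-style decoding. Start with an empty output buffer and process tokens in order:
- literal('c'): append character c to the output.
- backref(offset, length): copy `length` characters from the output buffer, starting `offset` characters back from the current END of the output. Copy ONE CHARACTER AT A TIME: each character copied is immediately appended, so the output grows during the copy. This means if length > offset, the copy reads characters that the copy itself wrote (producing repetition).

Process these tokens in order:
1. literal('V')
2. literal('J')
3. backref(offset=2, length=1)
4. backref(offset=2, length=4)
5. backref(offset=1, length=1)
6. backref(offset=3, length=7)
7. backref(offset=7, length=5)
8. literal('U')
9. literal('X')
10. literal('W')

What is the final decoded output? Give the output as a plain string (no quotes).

Token 1: literal('V'). Output: "V"
Token 2: literal('J'). Output: "VJ"
Token 3: backref(off=2, len=1). Copied 'V' from pos 0. Output: "VJV"
Token 4: backref(off=2, len=4) (overlapping!). Copied 'JVJV' from pos 1. Output: "VJVJVJV"
Token 5: backref(off=1, len=1). Copied 'V' from pos 6. Output: "VJVJVJVV"
Token 6: backref(off=3, len=7) (overlapping!). Copied 'JVVJVVJ' from pos 5. Output: "VJVJVJVVJVVJVVJ"
Token 7: backref(off=7, len=5). Copied 'JVVJV' from pos 8. Output: "VJVJVJVVJVVJVVJJVVJV"
Token 8: literal('U'). Output: "VJVJVJVVJVVJVVJJVVJVU"
Token 9: literal('X'). Output: "VJVJVJVVJVVJVVJJVVJVUX"
Token 10: literal('W'). Output: "VJVJVJVVJVVJVVJJVVJVUXW"

Answer: VJVJVJVVJVVJVVJJVVJVUXW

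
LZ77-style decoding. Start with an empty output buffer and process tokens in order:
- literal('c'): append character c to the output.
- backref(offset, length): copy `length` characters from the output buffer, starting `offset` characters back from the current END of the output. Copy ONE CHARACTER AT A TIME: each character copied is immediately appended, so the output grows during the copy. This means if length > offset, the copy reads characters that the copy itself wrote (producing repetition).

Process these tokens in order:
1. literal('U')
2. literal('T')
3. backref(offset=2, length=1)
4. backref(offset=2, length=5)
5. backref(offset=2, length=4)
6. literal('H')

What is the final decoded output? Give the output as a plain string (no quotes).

Token 1: literal('U'). Output: "U"
Token 2: literal('T'). Output: "UT"
Token 3: backref(off=2, len=1). Copied 'U' from pos 0. Output: "UTU"
Token 4: backref(off=2, len=5) (overlapping!). Copied 'TUTUT' from pos 1. Output: "UTUTUTUT"
Token 5: backref(off=2, len=4) (overlapping!). Copied 'UTUT' from pos 6. Output: "UTUTUTUTUTUT"
Token 6: literal('H'). Output: "UTUTUTUTUTUTH"

Answer: UTUTUTUTUTUTH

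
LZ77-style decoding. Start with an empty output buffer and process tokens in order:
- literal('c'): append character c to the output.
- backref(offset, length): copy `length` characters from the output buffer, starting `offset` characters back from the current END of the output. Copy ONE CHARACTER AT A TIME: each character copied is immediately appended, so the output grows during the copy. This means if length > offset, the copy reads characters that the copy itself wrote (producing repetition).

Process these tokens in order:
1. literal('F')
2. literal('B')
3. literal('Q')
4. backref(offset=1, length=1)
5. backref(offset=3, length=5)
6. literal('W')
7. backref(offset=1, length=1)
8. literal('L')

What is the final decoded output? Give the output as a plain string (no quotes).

Answer: FBQQBQQBQWWL

Derivation:
Token 1: literal('F'). Output: "F"
Token 2: literal('B'). Output: "FB"
Token 3: literal('Q'). Output: "FBQ"
Token 4: backref(off=1, len=1). Copied 'Q' from pos 2. Output: "FBQQ"
Token 5: backref(off=3, len=5) (overlapping!). Copied 'BQQBQ' from pos 1. Output: "FBQQBQQBQ"
Token 6: literal('W'). Output: "FBQQBQQBQW"
Token 7: backref(off=1, len=1). Copied 'W' from pos 9. Output: "FBQQBQQBQWW"
Token 8: literal('L'). Output: "FBQQBQQBQWWL"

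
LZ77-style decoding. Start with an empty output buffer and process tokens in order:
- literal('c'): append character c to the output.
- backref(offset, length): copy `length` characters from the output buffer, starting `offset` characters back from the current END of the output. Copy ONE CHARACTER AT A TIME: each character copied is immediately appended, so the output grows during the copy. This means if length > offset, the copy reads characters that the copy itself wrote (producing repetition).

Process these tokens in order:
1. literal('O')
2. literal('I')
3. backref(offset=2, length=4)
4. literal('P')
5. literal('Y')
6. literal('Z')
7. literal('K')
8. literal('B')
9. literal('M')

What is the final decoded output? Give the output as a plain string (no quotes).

Answer: OIOIOIPYZKBM

Derivation:
Token 1: literal('O'). Output: "O"
Token 2: literal('I'). Output: "OI"
Token 3: backref(off=2, len=4) (overlapping!). Copied 'OIOI' from pos 0. Output: "OIOIOI"
Token 4: literal('P'). Output: "OIOIOIP"
Token 5: literal('Y'). Output: "OIOIOIPY"
Token 6: literal('Z'). Output: "OIOIOIPYZ"
Token 7: literal('K'). Output: "OIOIOIPYZK"
Token 8: literal('B'). Output: "OIOIOIPYZKB"
Token 9: literal('M'). Output: "OIOIOIPYZKBM"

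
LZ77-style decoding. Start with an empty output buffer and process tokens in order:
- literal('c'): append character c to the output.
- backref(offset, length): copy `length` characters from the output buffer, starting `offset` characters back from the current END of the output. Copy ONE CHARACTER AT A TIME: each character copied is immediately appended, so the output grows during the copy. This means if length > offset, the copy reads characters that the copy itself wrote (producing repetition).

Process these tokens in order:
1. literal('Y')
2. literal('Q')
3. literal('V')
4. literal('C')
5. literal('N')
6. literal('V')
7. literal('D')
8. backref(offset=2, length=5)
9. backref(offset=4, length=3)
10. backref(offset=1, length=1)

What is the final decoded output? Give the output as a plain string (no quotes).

Answer: YQVCNVDVDVDVDVDD

Derivation:
Token 1: literal('Y'). Output: "Y"
Token 2: literal('Q'). Output: "YQ"
Token 3: literal('V'). Output: "YQV"
Token 4: literal('C'). Output: "YQVC"
Token 5: literal('N'). Output: "YQVCN"
Token 6: literal('V'). Output: "YQVCNV"
Token 7: literal('D'). Output: "YQVCNVD"
Token 8: backref(off=2, len=5) (overlapping!). Copied 'VDVDV' from pos 5. Output: "YQVCNVDVDVDV"
Token 9: backref(off=4, len=3). Copied 'DVD' from pos 8. Output: "YQVCNVDVDVDVDVD"
Token 10: backref(off=1, len=1). Copied 'D' from pos 14. Output: "YQVCNVDVDVDVDVDD"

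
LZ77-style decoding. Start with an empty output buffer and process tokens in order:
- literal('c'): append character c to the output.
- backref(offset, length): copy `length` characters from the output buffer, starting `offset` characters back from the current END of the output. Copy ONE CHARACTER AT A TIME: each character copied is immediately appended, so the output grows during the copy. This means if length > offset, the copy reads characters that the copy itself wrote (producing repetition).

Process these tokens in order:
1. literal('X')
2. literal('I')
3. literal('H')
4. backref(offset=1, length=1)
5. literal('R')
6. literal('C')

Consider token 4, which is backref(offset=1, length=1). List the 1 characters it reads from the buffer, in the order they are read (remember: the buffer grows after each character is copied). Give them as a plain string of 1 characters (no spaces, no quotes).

Answer: H

Derivation:
Token 1: literal('X'). Output: "X"
Token 2: literal('I'). Output: "XI"
Token 3: literal('H'). Output: "XIH"
Token 4: backref(off=1, len=1). Buffer before: "XIH" (len 3)
  byte 1: read out[2]='H', append. Buffer now: "XIHH"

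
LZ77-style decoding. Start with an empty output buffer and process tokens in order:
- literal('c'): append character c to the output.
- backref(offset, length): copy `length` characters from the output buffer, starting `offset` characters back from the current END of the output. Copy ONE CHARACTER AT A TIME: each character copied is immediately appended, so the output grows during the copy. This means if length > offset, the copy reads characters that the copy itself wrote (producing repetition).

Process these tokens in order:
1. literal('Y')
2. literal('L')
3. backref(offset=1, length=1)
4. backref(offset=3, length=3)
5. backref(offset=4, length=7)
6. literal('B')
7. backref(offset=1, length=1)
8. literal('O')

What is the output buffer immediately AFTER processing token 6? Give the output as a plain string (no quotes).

Token 1: literal('Y'). Output: "Y"
Token 2: literal('L'). Output: "YL"
Token 3: backref(off=1, len=1). Copied 'L' from pos 1. Output: "YLL"
Token 4: backref(off=3, len=3). Copied 'YLL' from pos 0. Output: "YLLYLL"
Token 5: backref(off=4, len=7) (overlapping!). Copied 'LYLLLYL' from pos 2. Output: "YLLYLLLYLLLYL"
Token 6: literal('B'). Output: "YLLYLLLYLLLYLB"

Answer: YLLYLLLYLLLYLB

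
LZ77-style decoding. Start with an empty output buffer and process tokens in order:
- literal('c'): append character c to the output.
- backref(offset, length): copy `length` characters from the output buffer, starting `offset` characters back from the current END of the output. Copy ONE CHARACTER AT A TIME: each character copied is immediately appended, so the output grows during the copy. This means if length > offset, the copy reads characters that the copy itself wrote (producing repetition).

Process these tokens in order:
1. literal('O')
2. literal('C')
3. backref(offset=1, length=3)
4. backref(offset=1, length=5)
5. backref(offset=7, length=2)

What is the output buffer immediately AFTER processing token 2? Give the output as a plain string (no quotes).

Answer: OC

Derivation:
Token 1: literal('O'). Output: "O"
Token 2: literal('C'). Output: "OC"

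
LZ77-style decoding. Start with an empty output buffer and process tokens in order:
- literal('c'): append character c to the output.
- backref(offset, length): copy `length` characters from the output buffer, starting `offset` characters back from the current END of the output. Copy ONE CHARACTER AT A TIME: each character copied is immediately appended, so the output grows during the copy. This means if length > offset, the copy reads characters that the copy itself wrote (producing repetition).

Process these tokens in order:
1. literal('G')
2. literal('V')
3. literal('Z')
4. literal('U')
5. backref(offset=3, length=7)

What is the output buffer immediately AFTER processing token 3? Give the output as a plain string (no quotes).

Answer: GVZ

Derivation:
Token 1: literal('G'). Output: "G"
Token 2: literal('V'). Output: "GV"
Token 3: literal('Z'). Output: "GVZ"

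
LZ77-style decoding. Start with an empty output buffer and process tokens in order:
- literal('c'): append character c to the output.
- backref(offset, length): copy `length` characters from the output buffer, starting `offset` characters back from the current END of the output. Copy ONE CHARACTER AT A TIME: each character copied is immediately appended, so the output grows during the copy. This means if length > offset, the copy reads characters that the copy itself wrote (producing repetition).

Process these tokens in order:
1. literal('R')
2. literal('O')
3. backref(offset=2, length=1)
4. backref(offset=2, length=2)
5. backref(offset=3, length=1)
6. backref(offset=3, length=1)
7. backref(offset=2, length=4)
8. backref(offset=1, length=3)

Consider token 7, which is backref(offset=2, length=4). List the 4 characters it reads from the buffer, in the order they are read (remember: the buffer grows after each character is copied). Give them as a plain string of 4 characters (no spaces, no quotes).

Answer: RORO

Derivation:
Token 1: literal('R'). Output: "R"
Token 2: literal('O'). Output: "RO"
Token 3: backref(off=2, len=1). Copied 'R' from pos 0. Output: "ROR"
Token 4: backref(off=2, len=2). Copied 'OR' from pos 1. Output: "ROROR"
Token 5: backref(off=3, len=1). Copied 'R' from pos 2. Output: "RORORR"
Token 6: backref(off=3, len=1). Copied 'O' from pos 3. Output: "RORORRO"
Token 7: backref(off=2, len=4). Buffer before: "RORORRO" (len 7)
  byte 1: read out[5]='R', append. Buffer now: "RORORROR"
  byte 2: read out[6]='O', append. Buffer now: "RORORRORO"
  byte 3: read out[7]='R', append. Buffer now: "RORORROROR"
  byte 4: read out[8]='O', append. Buffer now: "RORORRORORO"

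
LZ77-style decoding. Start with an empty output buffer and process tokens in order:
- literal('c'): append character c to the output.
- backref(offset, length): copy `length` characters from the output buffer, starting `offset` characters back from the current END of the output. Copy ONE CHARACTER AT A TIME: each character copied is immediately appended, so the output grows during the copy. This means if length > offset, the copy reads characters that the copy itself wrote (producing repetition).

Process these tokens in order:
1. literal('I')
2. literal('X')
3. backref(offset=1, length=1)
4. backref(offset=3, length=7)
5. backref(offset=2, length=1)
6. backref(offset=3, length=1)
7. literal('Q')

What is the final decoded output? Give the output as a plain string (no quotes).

Token 1: literal('I'). Output: "I"
Token 2: literal('X'). Output: "IX"
Token 3: backref(off=1, len=1). Copied 'X' from pos 1. Output: "IXX"
Token 4: backref(off=3, len=7) (overlapping!). Copied 'IXXIXXI' from pos 0. Output: "IXXIXXIXXI"
Token 5: backref(off=2, len=1). Copied 'X' from pos 8. Output: "IXXIXXIXXIX"
Token 6: backref(off=3, len=1). Copied 'X' from pos 8. Output: "IXXIXXIXXIXX"
Token 7: literal('Q'). Output: "IXXIXXIXXIXXQ"

Answer: IXXIXXIXXIXXQ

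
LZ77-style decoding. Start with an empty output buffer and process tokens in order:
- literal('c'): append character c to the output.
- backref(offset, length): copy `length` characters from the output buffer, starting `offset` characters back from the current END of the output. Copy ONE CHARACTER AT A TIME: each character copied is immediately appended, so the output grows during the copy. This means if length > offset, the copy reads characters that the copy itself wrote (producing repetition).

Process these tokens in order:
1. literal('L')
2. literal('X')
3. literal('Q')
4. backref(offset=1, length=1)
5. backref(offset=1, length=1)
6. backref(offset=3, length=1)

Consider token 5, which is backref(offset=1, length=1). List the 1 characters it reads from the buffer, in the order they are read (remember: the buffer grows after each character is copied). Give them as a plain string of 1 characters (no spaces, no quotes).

Answer: Q

Derivation:
Token 1: literal('L'). Output: "L"
Token 2: literal('X'). Output: "LX"
Token 3: literal('Q'). Output: "LXQ"
Token 4: backref(off=1, len=1). Copied 'Q' from pos 2. Output: "LXQQ"
Token 5: backref(off=1, len=1). Buffer before: "LXQQ" (len 4)
  byte 1: read out[3]='Q', append. Buffer now: "LXQQQ"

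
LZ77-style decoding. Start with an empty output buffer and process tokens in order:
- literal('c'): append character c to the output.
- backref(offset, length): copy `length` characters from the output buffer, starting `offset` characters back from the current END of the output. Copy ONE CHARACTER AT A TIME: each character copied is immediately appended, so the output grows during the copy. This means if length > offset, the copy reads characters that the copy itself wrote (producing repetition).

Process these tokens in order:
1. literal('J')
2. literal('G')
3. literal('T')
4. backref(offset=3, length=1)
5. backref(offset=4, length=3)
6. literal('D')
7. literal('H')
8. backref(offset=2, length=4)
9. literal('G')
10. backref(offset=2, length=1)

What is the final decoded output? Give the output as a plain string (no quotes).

Token 1: literal('J'). Output: "J"
Token 2: literal('G'). Output: "JG"
Token 3: literal('T'). Output: "JGT"
Token 4: backref(off=3, len=1). Copied 'J' from pos 0. Output: "JGTJ"
Token 5: backref(off=4, len=3). Copied 'JGT' from pos 0. Output: "JGTJJGT"
Token 6: literal('D'). Output: "JGTJJGTD"
Token 7: literal('H'). Output: "JGTJJGTDH"
Token 8: backref(off=2, len=4) (overlapping!). Copied 'DHDH' from pos 7. Output: "JGTJJGTDHDHDH"
Token 9: literal('G'). Output: "JGTJJGTDHDHDHG"
Token 10: backref(off=2, len=1). Copied 'H' from pos 12. Output: "JGTJJGTDHDHDHGH"

Answer: JGTJJGTDHDHDHGH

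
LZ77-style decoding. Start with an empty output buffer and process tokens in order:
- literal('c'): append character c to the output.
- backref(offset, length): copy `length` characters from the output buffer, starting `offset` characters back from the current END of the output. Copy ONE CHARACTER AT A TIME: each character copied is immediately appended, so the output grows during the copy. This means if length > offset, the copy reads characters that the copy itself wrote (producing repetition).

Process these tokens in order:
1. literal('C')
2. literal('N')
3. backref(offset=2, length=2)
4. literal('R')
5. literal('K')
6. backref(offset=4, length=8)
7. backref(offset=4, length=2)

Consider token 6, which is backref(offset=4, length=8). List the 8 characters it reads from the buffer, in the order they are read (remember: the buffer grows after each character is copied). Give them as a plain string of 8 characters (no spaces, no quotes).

Token 1: literal('C'). Output: "C"
Token 2: literal('N'). Output: "CN"
Token 3: backref(off=2, len=2). Copied 'CN' from pos 0. Output: "CNCN"
Token 4: literal('R'). Output: "CNCNR"
Token 5: literal('K'). Output: "CNCNRK"
Token 6: backref(off=4, len=8). Buffer before: "CNCNRK" (len 6)
  byte 1: read out[2]='C', append. Buffer now: "CNCNRKC"
  byte 2: read out[3]='N', append. Buffer now: "CNCNRKCN"
  byte 3: read out[4]='R', append. Buffer now: "CNCNRKCNR"
  byte 4: read out[5]='K', append. Buffer now: "CNCNRKCNRK"
  byte 5: read out[6]='C', append. Buffer now: "CNCNRKCNRKC"
  byte 6: read out[7]='N', append. Buffer now: "CNCNRKCNRKCN"
  byte 7: read out[8]='R', append. Buffer now: "CNCNRKCNRKCNR"
  byte 8: read out[9]='K', append. Buffer now: "CNCNRKCNRKCNRK"

Answer: CNRKCNRK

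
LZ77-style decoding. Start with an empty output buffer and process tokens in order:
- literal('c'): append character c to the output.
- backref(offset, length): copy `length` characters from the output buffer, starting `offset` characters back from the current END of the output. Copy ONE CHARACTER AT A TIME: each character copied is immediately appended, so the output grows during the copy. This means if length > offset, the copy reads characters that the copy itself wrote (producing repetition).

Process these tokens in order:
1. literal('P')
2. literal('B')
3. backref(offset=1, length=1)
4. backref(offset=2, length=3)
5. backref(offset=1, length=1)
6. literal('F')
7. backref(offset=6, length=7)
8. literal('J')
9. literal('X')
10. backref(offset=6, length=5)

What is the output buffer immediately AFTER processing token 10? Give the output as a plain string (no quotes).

Token 1: literal('P'). Output: "P"
Token 2: literal('B'). Output: "PB"
Token 3: backref(off=1, len=1). Copied 'B' from pos 1. Output: "PBB"
Token 4: backref(off=2, len=3) (overlapping!). Copied 'BBB' from pos 1. Output: "PBBBBB"
Token 5: backref(off=1, len=1). Copied 'B' from pos 5. Output: "PBBBBBB"
Token 6: literal('F'). Output: "PBBBBBBF"
Token 7: backref(off=6, len=7) (overlapping!). Copied 'BBBBBFB' from pos 2. Output: "PBBBBBBFBBBBBFB"
Token 8: literal('J'). Output: "PBBBBBBFBBBBBFBJ"
Token 9: literal('X'). Output: "PBBBBBBFBBBBBFBJX"
Token 10: backref(off=6, len=5). Copied 'BBFBJ' from pos 11. Output: "PBBBBBBFBBBBBFBJXBBFBJ"

Answer: PBBBBBBFBBBBBFBJXBBFBJ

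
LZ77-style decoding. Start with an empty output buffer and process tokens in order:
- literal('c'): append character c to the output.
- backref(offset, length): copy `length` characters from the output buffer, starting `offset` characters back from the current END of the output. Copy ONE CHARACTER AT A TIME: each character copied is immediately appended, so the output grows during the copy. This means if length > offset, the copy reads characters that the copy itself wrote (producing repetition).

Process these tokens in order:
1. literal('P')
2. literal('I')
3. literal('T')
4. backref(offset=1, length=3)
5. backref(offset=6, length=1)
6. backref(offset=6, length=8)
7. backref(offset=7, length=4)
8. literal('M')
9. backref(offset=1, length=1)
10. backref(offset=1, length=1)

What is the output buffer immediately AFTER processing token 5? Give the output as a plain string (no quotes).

Token 1: literal('P'). Output: "P"
Token 2: literal('I'). Output: "PI"
Token 3: literal('T'). Output: "PIT"
Token 4: backref(off=1, len=3) (overlapping!). Copied 'TTT' from pos 2. Output: "PITTTT"
Token 5: backref(off=6, len=1). Copied 'P' from pos 0. Output: "PITTTTP"

Answer: PITTTTP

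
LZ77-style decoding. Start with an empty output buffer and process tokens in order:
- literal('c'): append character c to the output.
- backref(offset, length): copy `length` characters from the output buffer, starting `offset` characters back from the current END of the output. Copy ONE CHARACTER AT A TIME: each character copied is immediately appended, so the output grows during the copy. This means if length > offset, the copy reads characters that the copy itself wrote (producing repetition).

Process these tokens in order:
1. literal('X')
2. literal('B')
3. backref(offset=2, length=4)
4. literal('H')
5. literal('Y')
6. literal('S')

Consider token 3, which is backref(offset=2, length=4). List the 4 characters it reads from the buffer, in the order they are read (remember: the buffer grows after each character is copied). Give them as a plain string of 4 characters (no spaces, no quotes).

Answer: XBXB

Derivation:
Token 1: literal('X'). Output: "X"
Token 2: literal('B'). Output: "XB"
Token 3: backref(off=2, len=4). Buffer before: "XB" (len 2)
  byte 1: read out[0]='X', append. Buffer now: "XBX"
  byte 2: read out[1]='B', append. Buffer now: "XBXB"
  byte 3: read out[2]='X', append. Buffer now: "XBXBX"
  byte 4: read out[3]='B', append. Buffer now: "XBXBXB"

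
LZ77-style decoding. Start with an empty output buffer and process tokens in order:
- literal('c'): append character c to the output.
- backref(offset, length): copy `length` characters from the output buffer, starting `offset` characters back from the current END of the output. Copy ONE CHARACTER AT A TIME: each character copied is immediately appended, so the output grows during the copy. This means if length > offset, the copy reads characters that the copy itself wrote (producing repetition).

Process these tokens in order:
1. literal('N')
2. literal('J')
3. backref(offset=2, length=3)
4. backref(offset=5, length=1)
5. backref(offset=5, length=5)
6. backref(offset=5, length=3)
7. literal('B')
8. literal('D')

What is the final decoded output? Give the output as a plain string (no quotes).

Token 1: literal('N'). Output: "N"
Token 2: literal('J'). Output: "NJ"
Token 3: backref(off=2, len=3) (overlapping!). Copied 'NJN' from pos 0. Output: "NJNJN"
Token 4: backref(off=5, len=1). Copied 'N' from pos 0. Output: "NJNJNN"
Token 5: backref(off=5, len=5). Copied 'JNJNN' from pos 1. Output: "NJNJNNJNJNN"
Token 6: backref(off=5, len=3). Copied 'JNJ' from pos 6. Output: "NJNJNNJNJNNJNJ"
Token 7: literal('B'). Output: "NJNJNNJNJNNJNJB"
Token 8: literal('D'). Output: "NJNJNNJNJNNJNJBD"

Answer: NJNJNNJNJNNJNJBD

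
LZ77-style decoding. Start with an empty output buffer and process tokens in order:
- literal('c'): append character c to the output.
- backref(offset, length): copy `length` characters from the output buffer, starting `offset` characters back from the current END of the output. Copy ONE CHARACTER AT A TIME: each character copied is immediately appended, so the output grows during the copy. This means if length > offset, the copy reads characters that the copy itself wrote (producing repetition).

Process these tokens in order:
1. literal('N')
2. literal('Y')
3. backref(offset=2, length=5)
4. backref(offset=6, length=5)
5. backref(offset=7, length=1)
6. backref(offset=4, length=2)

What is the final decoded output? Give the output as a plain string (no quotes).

Answer: NYNYNYNYNYNYYYN

Derivation:
Token 1: literal('N'). Output: "N"
Token 2: literal('Y'). Output: "NY"
Token 3: backref(off=2, len=5) (overlapping!). Copied 'NYNYN' from pos 0. Output: "NYNYNYN"
Token 4: backref(off=6, len=5). Copied 'YNYNY' from pos 1. Output: "NYNYNYNYNYNY"
Token 5: backref(off=7, len=1). Copied 'Y' from pos 5. Output: "NYNYNYNYNYNYY"
Token 6: backref(off=4, len=2). Copied 'YN' from pos 9. Output: "NYNYNYNYNYNYYYN"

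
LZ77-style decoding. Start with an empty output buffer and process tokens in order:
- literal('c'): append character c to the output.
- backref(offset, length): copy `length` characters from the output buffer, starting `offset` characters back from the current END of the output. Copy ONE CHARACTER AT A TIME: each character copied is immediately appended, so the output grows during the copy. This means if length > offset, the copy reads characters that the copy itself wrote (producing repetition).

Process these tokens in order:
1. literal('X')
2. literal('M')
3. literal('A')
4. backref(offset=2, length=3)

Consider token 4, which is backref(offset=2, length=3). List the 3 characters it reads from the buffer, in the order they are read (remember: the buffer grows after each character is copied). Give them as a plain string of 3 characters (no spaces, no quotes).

Token 1: literal('X'). Output: "X"
Token 2: literal('M'). Output: "XM"
Token 3: literal('A'). Output: "XMA"
Token 4: backref(off=2, len=3). Buffer before: "XMA" (len 3)
  byte 1: read out[1]='M', append. Buffer now: "XMAM"
  byte 2: read out[2]='A', append. Buffer now: "XMAMA"
  byte 3: read out[3]='M', append. Buffer now: "XMAMAM"

Answer: MAM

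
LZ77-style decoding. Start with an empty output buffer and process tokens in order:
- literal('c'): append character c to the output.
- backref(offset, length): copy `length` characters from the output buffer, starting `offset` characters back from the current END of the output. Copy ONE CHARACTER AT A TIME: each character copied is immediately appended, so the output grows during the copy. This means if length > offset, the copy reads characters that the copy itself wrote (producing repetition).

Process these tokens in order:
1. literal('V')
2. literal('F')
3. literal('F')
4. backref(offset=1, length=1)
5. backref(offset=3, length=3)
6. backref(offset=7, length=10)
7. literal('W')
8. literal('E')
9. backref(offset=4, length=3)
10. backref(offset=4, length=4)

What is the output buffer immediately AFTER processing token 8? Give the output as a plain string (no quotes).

Answer: VFFFFFFVFFFFFFVFFWE

Derivation:
Token 1: literal('V'). Output: "V"
Token 2: literal('F'). Output: "VF"
Token 3: literal('F'). Output: "VFF"
Token 4: backref(off=1, len=1). Copied 'F' from pos 2. Output: "VFFF"
Token 5: backref(off=3, len=3). Copied 'FFF' from pos 1. Output: "VFFFFFF"
Token 6: backref(off=7, len=10) (overlapping!). Copied 'VFFFFFFVFF' from pos 0. Output: "VFFFFFFVFFFFFFVFF"
Token 7: literal('W'). Output: "VFFFFFFVFFFFFFVFFW"
Token 8: literal('E'). Output: "VFFFFFFVFFFFFFVFFWE"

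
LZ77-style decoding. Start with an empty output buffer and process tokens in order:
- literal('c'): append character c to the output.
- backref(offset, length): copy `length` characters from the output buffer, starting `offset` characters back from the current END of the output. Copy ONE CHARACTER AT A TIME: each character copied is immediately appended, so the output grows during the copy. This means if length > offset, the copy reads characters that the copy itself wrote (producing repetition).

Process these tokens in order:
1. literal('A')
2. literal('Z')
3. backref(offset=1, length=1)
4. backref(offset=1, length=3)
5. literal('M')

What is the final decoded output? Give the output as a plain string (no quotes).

Token 1: literal('A'). Output: "A"
Token 2: literal('Z'). Output: "AZ"
Token 3: backref(off=1, len=1). Copied 'Z' from pos 1. Output: "AZZ"
Token 4: backref(off=1, len=3) (overlapping!). Copied 'ZZZ' from pos 2. Output: "AZZZZZ"
Token 5: literal('M'). Output: "AZZZZZM"

Answer: AZZZZZM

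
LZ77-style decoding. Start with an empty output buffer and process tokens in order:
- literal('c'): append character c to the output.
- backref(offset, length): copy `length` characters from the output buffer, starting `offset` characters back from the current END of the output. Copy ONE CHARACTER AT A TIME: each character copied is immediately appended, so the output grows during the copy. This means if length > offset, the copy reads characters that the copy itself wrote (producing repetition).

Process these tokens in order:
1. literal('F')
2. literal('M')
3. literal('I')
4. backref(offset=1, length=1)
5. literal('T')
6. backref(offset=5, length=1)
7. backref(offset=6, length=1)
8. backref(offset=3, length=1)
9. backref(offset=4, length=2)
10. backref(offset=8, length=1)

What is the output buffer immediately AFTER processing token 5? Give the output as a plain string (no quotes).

Answer: FMIIT

Derivation:
Token 1: literal('F'). Output: "F"
Token 2: literal('M'). Output: "FM"
Token 3: literal('I'). Output: "FMI"
Token 4: backref(off=1, len=1). Copied 'I' from pos 2. Output: "FMII"
Token 5: literal('T'). Output: "FMIIT"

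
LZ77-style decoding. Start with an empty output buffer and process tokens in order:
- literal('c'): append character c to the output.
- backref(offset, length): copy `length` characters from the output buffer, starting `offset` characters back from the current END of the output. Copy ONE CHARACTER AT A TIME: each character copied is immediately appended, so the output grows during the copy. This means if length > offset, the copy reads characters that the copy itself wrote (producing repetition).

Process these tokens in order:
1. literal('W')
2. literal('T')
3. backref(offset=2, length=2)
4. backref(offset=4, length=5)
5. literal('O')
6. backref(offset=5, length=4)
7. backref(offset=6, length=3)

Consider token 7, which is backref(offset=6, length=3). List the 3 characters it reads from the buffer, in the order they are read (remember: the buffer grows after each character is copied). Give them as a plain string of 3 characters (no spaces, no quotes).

Token 1: literal('W'). Output: "W"
Token 2: literal('T'). Output: "WT"
Token 3: backref(off=2, len=2). Copied 'WT' from pos 0. Output: "WTWT"
Token 4: backref(off=4, len=5) (overlapping!). Copied 'WTWTW' from pos 0. Output: "WTWTWTWTW"
Token 5: literal('O'). Output: "WTWTWTWTWO"
Token 6: backref(off=5, len=4). Copied 'TWTW' from pos 5. Output: "WTWTWTWTWOTWTW"
Token 7: backref(off=6, len=3). Buffer before: "WTWTWTWTWOTWTW" (len 14)
  byte 1: read out[8]='W', append. Buffer now: "WTWTWTWTWOTWTWW"
  byte 2: read out[9]='O', append. Buffer now: "WTWTWTWTWOTWTWWO"
  byte 3: read out[10]='T', append. Buffer now: "WTWTWTWTWOTWTWWOT"

Answer: WOT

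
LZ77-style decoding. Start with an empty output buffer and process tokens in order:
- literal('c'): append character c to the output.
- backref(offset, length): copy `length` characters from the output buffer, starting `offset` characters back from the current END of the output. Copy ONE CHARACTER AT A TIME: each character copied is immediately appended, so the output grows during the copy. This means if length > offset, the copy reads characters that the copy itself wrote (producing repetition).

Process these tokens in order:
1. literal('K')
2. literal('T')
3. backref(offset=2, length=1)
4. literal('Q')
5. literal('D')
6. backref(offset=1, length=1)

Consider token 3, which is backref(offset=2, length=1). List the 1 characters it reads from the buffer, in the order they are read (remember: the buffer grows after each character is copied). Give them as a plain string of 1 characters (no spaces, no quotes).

Answer: K

Derivation:
Token 1: literal('K'). Output: "K"
Token 2: literal('T'). Output: "KT"
Token 3: backref(off=2, len=1). Buffer before: "KT" (len 2)
  byte 1: read out[0]='K', append. Buffer now: "KTK"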